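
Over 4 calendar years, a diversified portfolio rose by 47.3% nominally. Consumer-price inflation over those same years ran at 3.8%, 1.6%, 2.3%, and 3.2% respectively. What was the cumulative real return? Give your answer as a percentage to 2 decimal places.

Cumulative inflation factor: 1.038 × 1.016 × 1.023 × 1.032 ≈ 1.11339.
Nominal growth factor: 1.47300. Real growth factor = 1.47300 / 1.11339 ≈ 1.32299.
Total real return ≈ 32.2989%.

32.30%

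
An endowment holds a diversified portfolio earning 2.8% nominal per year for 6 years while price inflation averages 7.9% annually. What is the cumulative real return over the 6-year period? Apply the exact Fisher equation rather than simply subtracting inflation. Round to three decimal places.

The annual real rate is (1+2.8%)/(1+7.9%) − 1 = -4.7266%.
Compounded over 6 years: (1 + -0.047266)^6 − 1 ≈ -0.25212.

-25.212%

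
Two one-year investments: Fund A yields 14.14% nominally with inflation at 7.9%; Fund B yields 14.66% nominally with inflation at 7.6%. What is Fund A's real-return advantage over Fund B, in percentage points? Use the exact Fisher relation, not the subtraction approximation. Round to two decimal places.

-0.78

Fund A real return: 1.1414/1.079 − 1 = 5.783%.
Fund B real return: 1.1466/1.076 − 1 = 6.561%.
Difference: 5.783 − 6.561 = -0.778 pp.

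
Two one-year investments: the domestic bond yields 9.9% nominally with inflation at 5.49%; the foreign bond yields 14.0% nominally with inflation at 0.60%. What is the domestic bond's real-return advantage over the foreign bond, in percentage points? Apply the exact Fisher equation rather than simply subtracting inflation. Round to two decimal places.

-9.14

The domestic bond real return: 1.099/1.0549 − 1 = 4.180%.
The foreign bond real return: 1.140/1.0060 − 1 = 13.320%.
Difference: 4.180 − 13.320 = -9.140 pp.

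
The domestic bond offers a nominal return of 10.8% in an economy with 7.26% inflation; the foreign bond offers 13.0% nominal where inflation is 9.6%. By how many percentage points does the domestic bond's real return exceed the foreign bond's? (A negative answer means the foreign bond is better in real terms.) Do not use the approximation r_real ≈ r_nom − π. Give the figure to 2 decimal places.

0.20

The domestic bond real return: 1.108/1.0726 − 1 = 3.300%.
The foreign bond real return: 1.130/1.096 − 1 = 3.102%.
Difference: 3.300 − 3.102 = 0.198 pp.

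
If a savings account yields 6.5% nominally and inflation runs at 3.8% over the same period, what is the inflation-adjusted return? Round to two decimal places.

Real return via the Fisher equation: (1 + 6.5%)/(1 + 3.8%) − 1 = 1.065/1.038 − 1 ≈ 0.02601.

2.60%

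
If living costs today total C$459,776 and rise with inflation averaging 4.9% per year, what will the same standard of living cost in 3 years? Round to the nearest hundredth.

C$530,728.93

Cumulative price-level factor: (1+4.9%)^3 = 1.154320649.
The nominal amount required is C$459,776 scaled up by that factor.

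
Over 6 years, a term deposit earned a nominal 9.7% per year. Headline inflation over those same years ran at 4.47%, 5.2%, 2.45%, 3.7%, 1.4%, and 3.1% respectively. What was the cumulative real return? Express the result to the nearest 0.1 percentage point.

42.8%

Cumulative inflation factor: 1.0447 × 1.052 × 1.0245 × 1.037 × 1.014 × 1.031 ≈ 1.22066.
Nominal growth factor: 1.74277. Real growth factor = 1.74277 / 1.22066 ≈ 1.42773.
Total real return ≈ 42.7727%.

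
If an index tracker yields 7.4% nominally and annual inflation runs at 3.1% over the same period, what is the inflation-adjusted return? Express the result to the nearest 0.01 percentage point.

Real return via the Fisher equation: (1 + 7.4%)/(1 + 3.1%) − 1 = 1.074/1.031 − 1 ≈ 0.04171.

4.17%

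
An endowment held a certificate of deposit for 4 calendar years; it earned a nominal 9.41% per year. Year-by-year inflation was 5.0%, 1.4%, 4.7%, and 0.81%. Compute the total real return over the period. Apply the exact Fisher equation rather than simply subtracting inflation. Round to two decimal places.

Cumulative inflation factor: 1.050 × 1.014 × 1.047 × 1.0081 ≈ 1.12377.
Nominal growth factor: 1.43294. Real growth factor = 1.43294 / 1.12377 ≈ 1.27512.
Total real return ≈ 27.5118%.

27.51%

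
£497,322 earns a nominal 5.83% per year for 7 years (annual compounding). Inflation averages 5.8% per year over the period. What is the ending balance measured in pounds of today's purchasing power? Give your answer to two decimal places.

£498,309.96

Nominal value at maturity: £497,322 × (1 + 5.83%)^7 ≈ £739,433.71.
Price-level factor over 7 years: (1 + 5.8%)^7 ≈ 1.4838830495.
The maturity value deflated by that factor is the answer in today's purchasing power.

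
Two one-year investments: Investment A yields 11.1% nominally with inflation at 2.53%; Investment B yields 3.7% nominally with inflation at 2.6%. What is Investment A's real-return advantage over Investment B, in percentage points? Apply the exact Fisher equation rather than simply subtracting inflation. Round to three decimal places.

7.286

Investment A real return: 1.111/1.0253 − 1 = 8.3585%.
Investment B real return: 1.037/1.026 − 1 = 1.0721%.
Difference: 8.3585 − 1.0721 = 7.2864 pp.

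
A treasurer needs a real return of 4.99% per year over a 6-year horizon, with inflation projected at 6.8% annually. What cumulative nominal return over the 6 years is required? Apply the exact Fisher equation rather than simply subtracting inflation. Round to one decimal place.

Required annual nominal rate: (1+4.99%)(1+6.8%) − 1 = 12.12932%.
Cumulative over 6 years: (1 + 0.1212932)^6 − 1 ≈ 0.98754.

98.8%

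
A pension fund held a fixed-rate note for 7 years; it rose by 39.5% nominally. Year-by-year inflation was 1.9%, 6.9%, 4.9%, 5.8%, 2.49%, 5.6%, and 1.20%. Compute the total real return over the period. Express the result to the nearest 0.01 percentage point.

Cumulative inflation factor: 1.019 × 1.069 × 1.049 × 1.058 × 1.0249 × 1.056 × 1.0120 ≈ 1.32416.
Nominal growth factor: 1.39500. Real growth factor = 1.39500 / 1.32416 ≈ 1.05350.
Total real return ≈ 5.3502%.

5.35%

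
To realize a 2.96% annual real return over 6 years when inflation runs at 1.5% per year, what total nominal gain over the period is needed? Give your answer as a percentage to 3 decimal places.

30.259%

Required annual nominal rate: (1+2.96%)(1+1.5%) − 1 = 4.5044%.
Cumulative over 6 years: (1 + 0.045044)^6 − 1 ≈ 0.30259.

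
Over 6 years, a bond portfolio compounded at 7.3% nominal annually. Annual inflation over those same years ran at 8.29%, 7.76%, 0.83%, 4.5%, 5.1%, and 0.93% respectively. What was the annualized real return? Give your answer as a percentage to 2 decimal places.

2.65%

Cumulative inflation factor: 1.0829 × 1.0776 × 1.0083 × 1.045 × 1.051 × 1.0093 ≈ 1.30429.
Nominal growth factor: 1.52615. Real growth factor = 1.52615 / 1.30429 ≈ 1.17010.
Annualized: 1.17010^(1/6) − 1 ≈ 0.02653.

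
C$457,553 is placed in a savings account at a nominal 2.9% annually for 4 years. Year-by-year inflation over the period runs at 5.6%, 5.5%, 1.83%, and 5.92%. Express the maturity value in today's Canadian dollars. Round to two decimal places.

Nominal value at maturity: C$457,553 × (1 + 2.9%)^4 ≈ C$512,982.92.
Price-level factor over 4 years: 1.056 × 1.055 × 1.0183 × 1.0592 ≈ 1.2016281497.
The maturity value deflated by that factor is the answer in today's purchasing power.

C$426,906.54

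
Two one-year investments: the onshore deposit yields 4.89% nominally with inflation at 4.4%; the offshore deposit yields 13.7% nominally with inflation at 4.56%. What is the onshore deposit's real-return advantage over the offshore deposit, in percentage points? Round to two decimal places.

The onshore deposit real return: 1.0489/1.044 − 1 = 0.469%.
The offshore deposit real return: 1.137/1.0456 − 1 = 8.741%.
Difference: 0.469 − 8.741 = -8.272 pp.

-8.27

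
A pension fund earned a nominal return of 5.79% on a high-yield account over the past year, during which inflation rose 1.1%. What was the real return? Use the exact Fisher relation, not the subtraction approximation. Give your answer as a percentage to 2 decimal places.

4.64%

Real return via the Fisher equation: (1 + 5.79%)/(1 + 1.1%) − 1 = 1.0579/1.011 − 1 ≈ 0.04639.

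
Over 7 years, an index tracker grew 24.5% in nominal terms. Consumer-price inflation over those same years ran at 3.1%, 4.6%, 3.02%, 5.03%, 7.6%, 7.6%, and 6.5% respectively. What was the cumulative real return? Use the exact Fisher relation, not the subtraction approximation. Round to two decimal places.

Cumulative inflation factor: 1.031 × 1.046 × 1.0302 × 1.0503 × 1.076 × 1.076 × 1.065 ≈ 1.43880.
Nominal growth factor: 1.24500. Real growth factor = 1.24500 / 1.43880 ≈ 0.86531.
Total real return ≈ -13.4694%.

-13.47%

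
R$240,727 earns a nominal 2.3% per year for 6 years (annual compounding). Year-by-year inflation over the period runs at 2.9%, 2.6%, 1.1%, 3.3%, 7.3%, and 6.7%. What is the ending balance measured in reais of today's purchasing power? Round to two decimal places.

Nominal value at maturity: R$240,727 × (1 + 2.3%)^6 ≈ R$275,917.09.
Price-level factor over 6 years: 1.029 × 1.026 × 1.011 × 1.033 × 1.073 × 1.067 ≈ 1.2623458425.
Dividing the nominal maturity value by the price-level factor gives the value in today's money.

R$218,574.88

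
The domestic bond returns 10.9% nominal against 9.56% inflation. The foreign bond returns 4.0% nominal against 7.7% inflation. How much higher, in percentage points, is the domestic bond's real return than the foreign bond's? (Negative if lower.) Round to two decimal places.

4.66

The domestic bond real return: 1.109/1.0956 − 1 = 1.223%.
The foreign bond real return: 1.040/1.077 − 1 = -3.435%.
Difference: 1.223 − (-3.435) = 4.658 pp.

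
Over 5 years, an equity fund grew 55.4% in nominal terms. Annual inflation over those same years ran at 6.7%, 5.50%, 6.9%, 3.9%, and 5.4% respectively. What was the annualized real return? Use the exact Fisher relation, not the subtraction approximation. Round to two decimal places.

3.35%

Cumulative inflation factor: 1.067 × 1.0550 × 1.069 × 1.039 × 1.054 ≈ 1.31780.
Nominal growth factor: 1.55400. Real growth factor = 1.55400 / 1.31780 ≈ 1.17923.
Annualized: 1.17923^(1/5) − 1 ≈ 0.03352.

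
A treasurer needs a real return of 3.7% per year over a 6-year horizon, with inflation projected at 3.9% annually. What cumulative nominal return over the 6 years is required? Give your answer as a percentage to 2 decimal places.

Required annual nominal rate: (1+3.7%)(1+3.9%) − 1 = 7.7443%.
Cumulative over 6 years: (1 + 0.077443)^6 − 1 ≈ 0.56446.

56.45%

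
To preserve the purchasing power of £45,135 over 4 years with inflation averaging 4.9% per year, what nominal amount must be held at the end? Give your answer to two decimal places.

£54,653.18

Cumulative price-level factor: (1+4.9%)^4 ≈ 1.2108823608.
The nominal amount required is £45,135 scaled up by that factor.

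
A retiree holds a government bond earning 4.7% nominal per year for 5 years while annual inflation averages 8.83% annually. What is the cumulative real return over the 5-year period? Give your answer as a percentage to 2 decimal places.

-17.59%

The annual real rate is (1+4.7%)/(1+8.83%) − 1 = -3.7949%.
Compounded over 5 years: (1 + -0.037949)^5 − 1 ≈ -0.17588.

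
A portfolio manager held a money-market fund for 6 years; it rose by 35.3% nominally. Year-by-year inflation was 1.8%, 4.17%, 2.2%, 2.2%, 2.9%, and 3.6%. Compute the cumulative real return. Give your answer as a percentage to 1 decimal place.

14.6%

Cumulative inflation factor: 1.018 × 1.0417 × 1.022 × 1.022 × 1.029 × 1.036 ≈ 1.18078.
Nominal growth factor: 1.35300. Real growth factor = 1.35300 / 1.18078 ≈ 1.14586.
Total real return ≈ 14.5857%.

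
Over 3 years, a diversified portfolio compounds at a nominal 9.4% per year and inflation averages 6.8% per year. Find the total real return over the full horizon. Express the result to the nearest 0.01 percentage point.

7.48%

The annual real rate is (1+9.4%)/(1+6.8%) − 1 = 2.4345%.
Compounded over 3 years: (1 + 0.024345)^3 − 1 ≈ 0.07483.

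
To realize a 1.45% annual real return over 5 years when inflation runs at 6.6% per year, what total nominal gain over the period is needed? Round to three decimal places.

Required annual nominal rate: (1+1.45%)(1+6.6%) − 1 = 8.1457%.
Cumulative over 5 years: (1 + 0.081457)^5 − 1 ≈ 0.47927.

47.927%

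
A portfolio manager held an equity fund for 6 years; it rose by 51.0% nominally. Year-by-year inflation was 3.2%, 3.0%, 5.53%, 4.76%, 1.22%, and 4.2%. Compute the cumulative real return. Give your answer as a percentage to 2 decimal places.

21.83%

Cumulative inflation factor: 1.032 × 1.030 × 1.0553 × 1.0476 × 1.0122 × 1.042 ≈ 1.23943.
Nominal growth factor: 1.51000. Real growth factor = 1.51000 / 1.23943 ≈ 1.21830.
Total real return ≈ 21.8301%.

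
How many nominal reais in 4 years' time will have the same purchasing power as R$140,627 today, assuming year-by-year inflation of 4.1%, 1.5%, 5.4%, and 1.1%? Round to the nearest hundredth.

Cumulative price-level factor: 1.041 × 1.015 × 1.054 × 1.011 ≈ 1.1259226043.
Multiplying R$140,627 by the price-level factor gives the future nominal sum.

R$158,335.12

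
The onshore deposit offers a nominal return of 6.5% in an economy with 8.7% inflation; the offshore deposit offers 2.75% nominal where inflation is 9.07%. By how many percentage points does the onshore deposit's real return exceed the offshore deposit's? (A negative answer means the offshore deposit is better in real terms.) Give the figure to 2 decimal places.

The onshore deposit real return: 1.065/1.087 − 1 = -2.024%.
The offshore deposit real return: 1.0275/1.0907 − 1 = -5.794%.
Difference: -2.024 − (-5.794) = 3.770 pp.

3.77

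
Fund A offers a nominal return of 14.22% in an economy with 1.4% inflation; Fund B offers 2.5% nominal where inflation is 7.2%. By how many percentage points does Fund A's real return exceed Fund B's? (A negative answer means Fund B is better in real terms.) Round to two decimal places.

Fund A real return: 1.1422/1.014 − 1 = 12.643%.
Fund B real return: 1.025/1.072 − 1 = -4.384%.
Difference: 12.643 − (-4.384) = 17.027 pp.

17.03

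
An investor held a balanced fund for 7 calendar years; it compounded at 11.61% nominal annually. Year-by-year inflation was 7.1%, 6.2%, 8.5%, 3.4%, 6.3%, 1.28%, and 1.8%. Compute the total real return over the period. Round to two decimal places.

Cumulative inflation factor: 1.071 × 1.062 × 1.085 × 1.034 × 1.063 × 1.0128 × 1.018 ≈ 1.39852.
Nominal growth factor: 2.15736. Real growth factor = 2.15736 / 1.39852 ≈ 1.54260.
Total real return ≈ 54.2598%.

54.26%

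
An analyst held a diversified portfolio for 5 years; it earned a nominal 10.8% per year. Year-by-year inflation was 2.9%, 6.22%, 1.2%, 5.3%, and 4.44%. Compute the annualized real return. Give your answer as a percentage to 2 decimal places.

6.54%

Cumulative inflation factor: 1.029 × 1.0622 × 1.012 × 1.053 × 1.0444 ≈ 1.21646.
Nominal growth factor: 1.66993. Real growth factor = 1.66993 / 1.21646 ≈ 1.37278.
Annualized: 1.37278^(1/5) − 1 ≈ 0.06542.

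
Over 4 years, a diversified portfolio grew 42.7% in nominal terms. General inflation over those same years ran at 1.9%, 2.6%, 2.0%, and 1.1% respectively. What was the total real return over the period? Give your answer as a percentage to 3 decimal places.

32.358%

Cumulative inflation factor: 1.019 × 1.026 × 1.020 × 1.011 ≈ 1.07813.
Nominal growth factor: 1.42700. Real growth factor = 1.42700 / 1.07813 ≈ 1.32358.
Total real return ≈ 32.3583%.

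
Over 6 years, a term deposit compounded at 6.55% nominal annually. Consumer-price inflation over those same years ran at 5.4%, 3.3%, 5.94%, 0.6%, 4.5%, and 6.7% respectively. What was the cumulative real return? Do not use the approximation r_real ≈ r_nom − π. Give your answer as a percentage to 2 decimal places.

13.09%

Cumulative inflation factor: 1.054 × 1.033 × 1.0594 × 1.006 × 1.045 × 1.067 ≈ 1.29384.
Nominal growth factor: 1.46326. Real growth factor = 1.46326 / 1.29384 ≈ 1.13094.
Total real return ≈ 13.0944%.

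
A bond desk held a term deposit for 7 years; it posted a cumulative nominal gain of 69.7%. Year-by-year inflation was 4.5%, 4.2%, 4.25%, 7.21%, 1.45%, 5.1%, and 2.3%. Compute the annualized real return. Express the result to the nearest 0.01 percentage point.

Cumulative inflation factor: 1.045 × 1.042 × 1.0425 × 1.0721 × 1.0145 × 1.051 × 1.023 ≈ 1.32747.
Nominal growth factor: 1.69700. Real growth factor = 1.69700 / 1.32747 ≈ 1.27837.
Annualized: 1.27837^(1/7) − 1 ≈ 0.03571.

3.57%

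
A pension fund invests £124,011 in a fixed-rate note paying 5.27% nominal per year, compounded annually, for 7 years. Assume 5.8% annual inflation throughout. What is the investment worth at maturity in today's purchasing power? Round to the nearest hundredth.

£119,727.22

Nominal value at maturity: £124,011 × (1 + 5.27%)^7 ≈ £177,661.19.
Price-level factor over 7 years: (1 + 5.8%)^7 ≈ 1.4838830495.
Dividing the nominal maturity value by the price-level factor gives the value in today's money.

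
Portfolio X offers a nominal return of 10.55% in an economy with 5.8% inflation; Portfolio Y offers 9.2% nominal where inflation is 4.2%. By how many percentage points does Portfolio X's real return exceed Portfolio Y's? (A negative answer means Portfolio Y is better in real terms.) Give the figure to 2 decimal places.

-0.31

Portfolio X real return: 1.1055/1.058 − 1 = 4.490%.
Portfolio Y real return: 1.092/1.042 − 1 = 4.798%.
Difference: 4.490 − 4.798 = -0.308 pp.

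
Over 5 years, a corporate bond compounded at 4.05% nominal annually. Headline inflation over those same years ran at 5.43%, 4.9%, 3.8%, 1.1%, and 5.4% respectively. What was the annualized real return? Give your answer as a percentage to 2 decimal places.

Cumulative inflation factor: 1.0543 × 1.049 × 1.038 × 1.011 × 1.054 ≈ 1.22329.
Nominal growth factor: 1.21958. Real growth factor = 1.21958 / 1.22329 ≈ 0.99697.
Annualized: 0.99697^(1/5) − 1 ≈ -0.00061.

-0.06%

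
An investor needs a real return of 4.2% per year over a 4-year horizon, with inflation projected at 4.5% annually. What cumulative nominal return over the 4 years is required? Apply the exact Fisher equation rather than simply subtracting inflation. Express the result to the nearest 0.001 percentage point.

Required annual nominal rate: (1+4.2%)(1+4.5%) − 1 = 8.889%.
Cumulative over 4 years: (1 + 0.08889)^4 − 1 ≈ 0.40584.

40.584%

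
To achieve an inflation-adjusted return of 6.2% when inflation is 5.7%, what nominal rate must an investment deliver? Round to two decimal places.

12.25%

By the Fisher equation, 1 + r_nom = (1 + 6.2%)(1 + 5.7%) = 1.062 × 1.057 = 1.122534.
So r_nom = 12.2534%.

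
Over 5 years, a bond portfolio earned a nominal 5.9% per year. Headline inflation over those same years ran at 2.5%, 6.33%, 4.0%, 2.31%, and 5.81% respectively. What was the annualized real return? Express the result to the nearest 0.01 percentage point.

Cumulative inflation factor: 1.025 × 1.0633 × 1.040 × 1.0231 × 1.0581 ≈ 1.22704.
Nominal growth factor: 1.33193. Real growth factor = 1.33193 / 1.22704 ≈ 1.08548.
Annualized: 1.08548^(1/5) − 1 ≈ 0.01654.

1.65%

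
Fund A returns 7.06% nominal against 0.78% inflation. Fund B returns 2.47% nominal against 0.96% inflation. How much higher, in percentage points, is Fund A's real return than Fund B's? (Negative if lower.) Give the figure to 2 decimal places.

Fund A real return: 1.0706/1.0078 − 1 = 6.231%.
Fund B real return: 1.0247/1.0096 − 1 = 1.496%.
Difference: 6.231 − 1.496 = 4.735 pp.

4.74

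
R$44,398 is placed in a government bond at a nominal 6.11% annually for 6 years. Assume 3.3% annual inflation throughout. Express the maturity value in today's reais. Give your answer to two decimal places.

Nominal value at maturity: R$44,398 × (1 + 6.11%)^6 ≈ R$63,372.57.
Price-level factor over 6 years: (1 + 3.3%)^6 ≈ 1.2150717649.
Dividing the nominal maturity value by the price-level factor gives the value in today's money.

R$52,155.41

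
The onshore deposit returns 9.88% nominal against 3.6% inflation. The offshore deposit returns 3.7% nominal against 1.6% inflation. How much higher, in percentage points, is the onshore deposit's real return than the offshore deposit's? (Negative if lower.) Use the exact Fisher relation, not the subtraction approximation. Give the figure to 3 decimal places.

The onshore deposit real return: 1.0988/1.036 − 1 = 6.0618%.
The offshore deposit real return: 1.037/1.016 − 1 = 2.0669%.
Difference: 6.0618 − 2.0669 = 3.9949 pp.

3.995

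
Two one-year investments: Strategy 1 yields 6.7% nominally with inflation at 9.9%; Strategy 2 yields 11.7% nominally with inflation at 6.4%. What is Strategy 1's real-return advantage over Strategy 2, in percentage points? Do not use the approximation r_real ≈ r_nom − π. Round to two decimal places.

-7.89

Strategy 1 real return: 1.067/1.099 − 1 = -2.912%.
Strategy 2 real return: 1.117/1.064 − 1 = 4.981%.
Difference: -2.912 − 4.981 = -7.893 pp.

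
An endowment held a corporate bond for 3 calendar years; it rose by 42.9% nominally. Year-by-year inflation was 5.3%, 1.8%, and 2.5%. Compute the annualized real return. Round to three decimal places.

9.155%

Cumulative inflation factor: 1.053 × 1.018 × 1.025 ≈ 1.09875.
Nominal growth factor: 1.42900. Real growth factor = 1.42900 / 1.09875 ≈ 1.30057.
Annualized: 1.30057^(1/3) − 1 ≈ 0.09155.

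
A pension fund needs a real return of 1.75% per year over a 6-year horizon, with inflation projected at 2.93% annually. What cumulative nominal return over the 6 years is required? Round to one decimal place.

Required annual nominal rate: (1+1.75%)(1+2.93%) − 1 = 4.731275%.
Cumulative over 6 years: (1 + 0.04731275)^6 − 1 ≈ 0.31965.

32.0%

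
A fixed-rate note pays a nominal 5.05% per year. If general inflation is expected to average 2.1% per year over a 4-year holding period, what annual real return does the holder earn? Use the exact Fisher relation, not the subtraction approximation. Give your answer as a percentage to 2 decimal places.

With constant rates the annual real return is the same each year: (1+5.05%)/(1+2.1%) − 1 = 0.02889.

2.89%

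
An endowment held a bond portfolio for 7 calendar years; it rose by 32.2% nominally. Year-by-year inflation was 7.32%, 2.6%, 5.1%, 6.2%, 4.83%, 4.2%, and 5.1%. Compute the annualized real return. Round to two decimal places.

-0.93%

Cumulative inflation factor: 1.0732 × 1.026 × 1.051 × 1.062 × 1.0483 × 1.042 × 1.051 ≈ 1.41095.
Nominal growth factor: 1.32200. Real growth factor = 1.32200 / 1.41095 ≈ 0.93696.
Annualized: 0.93696^(1/7) − 1 ≈ -0.00926.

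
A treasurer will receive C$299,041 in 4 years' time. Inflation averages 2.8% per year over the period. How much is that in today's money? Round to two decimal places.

C$267,767.76

Price-level factor over 4 years: (1 + 2.8%)^4 ≈ 1.1167924227.
Purchasing power today: C$299,041 divided by that factor.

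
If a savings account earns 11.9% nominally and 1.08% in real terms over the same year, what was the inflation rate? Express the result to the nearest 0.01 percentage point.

10.70%

From (1+r_nom) = (1+r_real)(1+π), we get 1+π = (1 + 11.9%)/(1 + 1.08%) = 1.119/1.0108 ≈ 1.10704.
So π ≈ 10.7044%.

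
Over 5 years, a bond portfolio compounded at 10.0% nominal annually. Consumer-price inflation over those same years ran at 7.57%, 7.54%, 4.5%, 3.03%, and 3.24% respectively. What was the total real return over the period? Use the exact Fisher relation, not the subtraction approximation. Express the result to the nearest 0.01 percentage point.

Cumulative inflation factor: 1.0757 × 1.0754 × 1.045 × 1.0303 × 1.0324 ≈ 1.28585.
Nominal growth factor: 1.61051. Real growth factor = 1.61051 / 1.28585 ≈ 1.25249.
Total real return ≈ 25.2490%.

25.25%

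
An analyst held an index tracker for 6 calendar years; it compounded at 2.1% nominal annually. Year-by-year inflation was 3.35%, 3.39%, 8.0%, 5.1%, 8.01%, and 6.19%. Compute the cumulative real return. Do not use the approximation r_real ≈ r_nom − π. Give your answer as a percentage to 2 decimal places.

Cumulative inflation factor: 1.0335 × 1.0339 × 1.080 × 1.051 × 1.0801 × 1.0619 ≈ 1.39112.
Nominal growth factor: 1.13280. Real growth factor = 1.13280 / 1.39112 ≈ 0.81431.
Total real return ≈ -18.5687%.

-18.57%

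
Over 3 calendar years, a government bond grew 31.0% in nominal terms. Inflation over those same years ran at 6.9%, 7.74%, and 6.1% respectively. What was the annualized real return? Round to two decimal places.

2.35%

Cumulative inflation factor: 1.069 × 1.0774 × 1.061 ≈ 1.22200.
Nominal growth factor: 1.31000. Real growth factor = 1.31000 / 1.22200 ≈ 1.07202.
Annualized: 1.07202^(1/3) − 1 ≈ 0.02345.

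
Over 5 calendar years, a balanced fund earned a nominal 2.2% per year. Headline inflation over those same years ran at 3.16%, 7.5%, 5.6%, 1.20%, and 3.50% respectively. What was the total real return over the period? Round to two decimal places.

Cumulative inflation factor: 1.0316 × 1.075 × 1.056 × 1.0120 × 1.0350 ≈ 1.22660.
Nominal growth factor: 1.11495. Real growth factor = 1.11495 / 1.22660 ≈ 0.90897.
Total real return ≈ -9.1029%.

-9.10%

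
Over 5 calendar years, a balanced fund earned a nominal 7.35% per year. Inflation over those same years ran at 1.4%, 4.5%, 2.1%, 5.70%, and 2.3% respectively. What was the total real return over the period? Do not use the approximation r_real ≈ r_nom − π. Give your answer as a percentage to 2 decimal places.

21.87%

Cumulative inflation factor: 1.014 × 1.045 × 1.021 × 1.0570 × 1.023 ≈ 1.16985.
Nominal growth factor: 1.42564. Real growth factor = 1.42564 / 1.16985 ≈ 1.21865.
Total real return ≈ 21.8652%.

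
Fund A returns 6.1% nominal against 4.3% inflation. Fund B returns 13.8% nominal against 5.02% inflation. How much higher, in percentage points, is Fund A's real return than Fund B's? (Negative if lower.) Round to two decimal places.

Fund A real return: 1.061/1.043 − 1 = 1.726%.
Fund B real return: 1.138/1.0502 − 1 = 8.360%.
Difference: 1.726 − 8.360 = -6.634 pp.

-6.63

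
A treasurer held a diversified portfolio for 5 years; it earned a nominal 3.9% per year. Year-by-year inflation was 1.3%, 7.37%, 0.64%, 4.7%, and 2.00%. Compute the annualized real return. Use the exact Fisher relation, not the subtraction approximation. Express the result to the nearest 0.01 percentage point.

Cumulative inflation factor: 1.013 × 1.0737 × 1.0064 × 1.047 × 1.0200 ≈ 1.16899.
Nominal growth factor: 1.21081. Real growth factor = 1.21081 / 1.16899 ≈ 1.03578.
Annualized: 1.03578^(1/5) − 1 ≈ 0.00706.

0.71%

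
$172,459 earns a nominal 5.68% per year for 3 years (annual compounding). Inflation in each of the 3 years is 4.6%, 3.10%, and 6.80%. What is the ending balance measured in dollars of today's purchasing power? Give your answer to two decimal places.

$176,726.91

Nominal value at maturity: $172,459 × (1 + 5.68%)^3 ≈ $203,546.80.
Price-level factor over 3 years: 1.046 × 1.0310 × 1.0680 = 1.151758968.
Dividing the nominal maturity value by the price-level factor gives the value in today's money.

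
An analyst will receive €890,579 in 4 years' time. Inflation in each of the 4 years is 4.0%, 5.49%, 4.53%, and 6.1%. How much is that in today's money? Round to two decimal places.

€731,933.26

Price-level factor over 4 years: 1.040 × 1.0549 × 1.0453 × 1.061 ≈ 1.2167489102.
Purchasing power today: €890,579 divided by that factor.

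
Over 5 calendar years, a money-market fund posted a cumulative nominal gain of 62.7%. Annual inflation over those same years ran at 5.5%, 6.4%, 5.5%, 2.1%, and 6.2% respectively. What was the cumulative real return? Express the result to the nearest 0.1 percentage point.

Cumulative inflation factor: 1.055 × 1.064 × 1.055 × 1.021 × 1.062 ≈ 1.28409.
Nominal growth factor: 1.62700. Real growth factor = 1.62700 / 1.28409 ≈ 1.26704.
Total real return ≈ 26.7041%.

26.7%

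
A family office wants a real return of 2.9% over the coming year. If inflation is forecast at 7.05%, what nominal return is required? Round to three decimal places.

10.154%

By the Fisher equation, 1 + r_nom = (1 + 2.9%)(1 + 7.05%) = 1.029 × 1.0705 = 1.1015445.
So r_nom = 10.15445%.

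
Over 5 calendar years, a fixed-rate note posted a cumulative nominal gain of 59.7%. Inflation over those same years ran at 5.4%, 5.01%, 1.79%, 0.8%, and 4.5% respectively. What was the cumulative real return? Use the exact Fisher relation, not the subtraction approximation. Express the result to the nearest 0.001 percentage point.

Cumulative inflation factor: 1.054 × 1.0501 × 1.0179 × 1.008 × 1.045 ≈ 1.18673.
Nominal growth factor: 1.59700. Real growth factor = 1.59700 / 1.18673 ≈ 1.34571.
Total real return ≈ 34.5711%.

34.571%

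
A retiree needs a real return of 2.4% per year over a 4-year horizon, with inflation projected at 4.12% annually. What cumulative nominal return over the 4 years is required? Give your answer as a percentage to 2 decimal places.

Required annual nominal rate: (1+2.4%)(1+4.12%) − 1 = 6.61888%.
Cumulative over 4 years: (1 + 0.0661888)^4 − 1 ≈ 0.29222.

29.22%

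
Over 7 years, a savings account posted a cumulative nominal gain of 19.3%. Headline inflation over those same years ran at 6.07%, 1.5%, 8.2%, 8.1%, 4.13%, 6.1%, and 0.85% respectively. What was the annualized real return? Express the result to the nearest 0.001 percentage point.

-2.290%

Cumulative inflation factor: 1.0607 × 1.015 × 1.082 × 1.081 × 1.0413 × 1.061 × 1.0085 ≈ 1.40307.
Nominal growth factor: 1.19300. Real growth factor = 1.19300 / 1.40307 ≈ 0.85028.
Annualized: 0.85028^(1/7) − 1 ≈ -0.02290.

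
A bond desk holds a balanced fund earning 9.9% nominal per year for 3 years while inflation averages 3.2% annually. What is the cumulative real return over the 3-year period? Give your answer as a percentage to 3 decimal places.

The annual real rate is (1+9.9%)/(1+3.2%) − 1 = 6.4922%.
Compounded over 3 years: (1 + 0.064922)^3 − 1 ≈ 0.20769.

20.769%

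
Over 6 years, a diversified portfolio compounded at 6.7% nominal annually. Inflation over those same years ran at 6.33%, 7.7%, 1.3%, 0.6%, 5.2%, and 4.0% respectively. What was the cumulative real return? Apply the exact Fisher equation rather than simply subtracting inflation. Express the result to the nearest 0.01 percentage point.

15.57%

Cumulative inflation factor: 1.0633 × 1.077 × 1.013 × 1.006 × 1.052 × 1.040 ≈ 1.27682.
Nominal growth factor: 1.47566. Real growth factor = 1.47566 / 1.27682 ≈ 1.15574.
Total real return ≈ 15.5736%.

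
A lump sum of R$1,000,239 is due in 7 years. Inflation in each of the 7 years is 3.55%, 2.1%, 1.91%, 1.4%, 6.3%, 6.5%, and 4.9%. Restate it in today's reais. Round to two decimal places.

Price-level factor over 7 years: 1.0355 × 1.021 × 1.0191 × 1.014 × 1.063 × 1.065 × 1.049 ≈ 1.2974450169.
Purchasing power today: R$1,000,239 divided by that factor.

R$770,929.78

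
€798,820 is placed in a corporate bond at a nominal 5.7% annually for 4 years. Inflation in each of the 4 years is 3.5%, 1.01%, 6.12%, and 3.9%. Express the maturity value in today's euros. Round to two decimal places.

€865,030.40

Nominal value at maturity: €798,820 × (1 + 5.7%)^4 ≈ €997,123.33.
Price-level factor over 4 years: 1.035 × 1.0101 × 1.0612 × 1.039 ≈ 1.1527032291.
The maturity value deflated by that factor is the answer in today's purchasing power.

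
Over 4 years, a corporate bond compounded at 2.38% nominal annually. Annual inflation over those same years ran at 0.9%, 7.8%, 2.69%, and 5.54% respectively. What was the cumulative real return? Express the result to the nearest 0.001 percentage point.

-6.802%

Cumulative inflation factor: 1.009 × 1.078 × 1.0269 × 1.0554 ≈ 1.17884.
Nominal growth factor: 1.09865. Real growth factor = 1.09865 / 1.17884 ≈ 0.93198.
Total real return ≈ -6.8023%.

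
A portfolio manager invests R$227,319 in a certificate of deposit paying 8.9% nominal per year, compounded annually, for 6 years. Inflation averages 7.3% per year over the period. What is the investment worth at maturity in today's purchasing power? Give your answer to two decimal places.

Nominal value at maturity: R$227,319 × (1 + 8.9%)^6 ≈ R$379,142.98.
Price-level factor over 6 years: (1 + 7.3%)^6 ≈ 1.5261539034.
The maturity value deflated by that factor is the answer in today's purchasing power.

R$248,430.37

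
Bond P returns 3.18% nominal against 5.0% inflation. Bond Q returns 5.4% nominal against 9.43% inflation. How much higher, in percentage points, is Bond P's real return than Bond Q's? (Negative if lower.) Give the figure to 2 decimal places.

Bond P real return: 1.0318/1.050 − 1 = -1.733%.
Bond Q real return: 1.054/1.0943 − 1 = -3.683%.
Difference: -1.733 − (-3.683) = 1.950 pp.

1.95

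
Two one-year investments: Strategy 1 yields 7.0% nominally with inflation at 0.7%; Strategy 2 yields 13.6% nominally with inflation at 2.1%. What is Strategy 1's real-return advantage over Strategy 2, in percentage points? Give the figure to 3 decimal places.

Strategy 1 real return: 1.070/1.007 − 1 = 6.2562%.
Strategy 2 real return: 1.136/1.021 − 1 = 11.2635%.
Difference: 6.2562 − 11.2635 = -5.0073 pp.

-5.007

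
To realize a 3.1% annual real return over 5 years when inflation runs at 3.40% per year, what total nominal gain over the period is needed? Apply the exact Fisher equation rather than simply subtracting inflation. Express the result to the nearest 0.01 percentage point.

Required annual nominal rate: (1+3.1%)(1+3.40%) − 1 = 6.6054%.
Cumulative over 5 years: (1 + 0.066054)^5 − 1 ≈ 0.37688.

37.69%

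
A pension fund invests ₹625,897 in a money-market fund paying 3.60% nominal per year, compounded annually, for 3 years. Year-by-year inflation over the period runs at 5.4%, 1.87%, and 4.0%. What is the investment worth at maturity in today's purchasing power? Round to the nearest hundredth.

Nominal value at maturity: ₹625,897 × (1 + 3.60%)^3 ≈ ₹695,956.57.
Price-level factor over 3 years: 1.054 × 1.0187 × 1.040 = 1.116658192.
The maturity value deflated by that factor is the answer in today's purchasing power.

₹623,249.42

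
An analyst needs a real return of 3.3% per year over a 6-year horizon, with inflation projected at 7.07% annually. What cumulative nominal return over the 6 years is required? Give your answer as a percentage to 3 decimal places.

83.066%

Required annual nominal rate: (1+3.3%)(1+7.07%) − 1 = 10.60331%.
Cumulative over 6 years: (1 + 0.1060331)^6 − 1 ≈ 0.83066.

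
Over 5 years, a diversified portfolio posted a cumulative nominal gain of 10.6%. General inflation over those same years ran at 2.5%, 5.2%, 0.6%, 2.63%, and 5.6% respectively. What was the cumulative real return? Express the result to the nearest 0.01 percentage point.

Cumulative inflation factor: 1.025 × 1.052 × 1.006 × 1.0263 × 1.056 ≈ 1.17564.
Nominal growth factor: 1.10600. Real growth factor = 1.10600 / 1.17564 ≈ 0.94076.
Total real return ≈ -5.9239%.

-5.92%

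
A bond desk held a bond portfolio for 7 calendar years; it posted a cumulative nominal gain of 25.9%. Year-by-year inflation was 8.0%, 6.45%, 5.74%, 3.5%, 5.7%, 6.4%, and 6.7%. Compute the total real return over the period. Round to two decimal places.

-16.61%

Cumulative inflation factor: 1.080 × 1.0645 × 1.0574 × 1.035 × 1.057 × 1.064 × 1.067 ≈ 1.50984.
Nominal growth factor: 1.25900. Real growth factor = 1.25900 / 1.50984 ≈ 0.83386.
Total real return ≈ -16.6135%.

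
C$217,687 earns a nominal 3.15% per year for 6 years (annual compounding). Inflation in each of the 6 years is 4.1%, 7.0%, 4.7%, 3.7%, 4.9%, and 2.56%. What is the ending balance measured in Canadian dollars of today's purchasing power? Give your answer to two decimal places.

C$201,527.56

Nominal value at maturity: C$217,687 × (1 + 3.15%)^6 ≈ C$262,209.18.
Price-level factor over 6 years: 1.041 × 1.070 × 1.047 × 1.037 × 1.049 × 1.0256 ≈ 1.3011082949.
Dividing the nominal maturity value by the price-level factor gives the value in today's money.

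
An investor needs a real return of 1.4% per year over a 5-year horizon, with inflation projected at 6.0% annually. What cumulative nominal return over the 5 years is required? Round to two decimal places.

43.46%

Required annual nominal rate: (1+1.4%)(1+6.0%) − 1 = 7.484%.
Cumulative over 5 years: (1 + 0.07484)^5 − 1 ≈ 0.43456.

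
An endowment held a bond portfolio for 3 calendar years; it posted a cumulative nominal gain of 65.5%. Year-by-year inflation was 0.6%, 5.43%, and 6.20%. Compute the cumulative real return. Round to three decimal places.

46.930%

Cumulative inflation factor: 1.006 × 1.0543 × 1.0620 ≈ 1.12638.
Nominal growth factor: 1.65500. Real growth factor = 1.65500 / 1.12638 ≈ 1.46930.
Total real return ≈ 46.9303%.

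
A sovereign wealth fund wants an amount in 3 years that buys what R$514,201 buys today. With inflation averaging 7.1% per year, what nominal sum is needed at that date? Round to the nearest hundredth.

R$631,686.11

Cumulative price-level factor: (1+7.1%)^3 = 1.228480911.
The nominal amount required is R$514,201 scaled up by that factor.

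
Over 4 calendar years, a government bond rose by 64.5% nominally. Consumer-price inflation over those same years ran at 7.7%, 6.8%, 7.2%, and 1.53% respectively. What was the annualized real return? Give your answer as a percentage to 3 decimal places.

7.065%

Cumulative inflation factor: 1.077 × 1.068 × 1.072 × 1.0153 ≈ 1.25192.
Nominal growth factor: 1.64500. Real growth factor = 1.64500 / 1.25192 ≈ 1.31398.
Annualized: 1.31398^(1/4) − 1 ≈ 0.07065.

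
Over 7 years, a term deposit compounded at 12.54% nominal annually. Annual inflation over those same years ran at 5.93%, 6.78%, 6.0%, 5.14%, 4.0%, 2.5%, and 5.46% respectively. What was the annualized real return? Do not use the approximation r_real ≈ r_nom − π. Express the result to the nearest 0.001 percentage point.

7.072%

Cumulative inflation factor: 1.0593 × 1.0678 × 1.060 × 1.0514 × 1.040 × 1.025 × 1.0546 ≈ 1.41719.
Nominal growth factor: 2.28638. Real growth factor = 2.28638 / 1.41719 ≈ 1.61332.
Annualized: 1.61332^(1/7) − 1 ≈ 0.07072.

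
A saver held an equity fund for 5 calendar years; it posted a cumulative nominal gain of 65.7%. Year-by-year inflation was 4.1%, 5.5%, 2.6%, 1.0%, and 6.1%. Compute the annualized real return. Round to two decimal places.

Cumulative inflation factor: 1.041 × 1.055 × 1.026 × 1.010 × 1.061 ≈ 1.20750.
Nominal growth factor: 1.65700. Real growth factor = 1.65700 / 1.20750 ≈ 1.37226.
Annualized: 1.37226^(1/5) − 1 ≈ 0.06534.

6.53%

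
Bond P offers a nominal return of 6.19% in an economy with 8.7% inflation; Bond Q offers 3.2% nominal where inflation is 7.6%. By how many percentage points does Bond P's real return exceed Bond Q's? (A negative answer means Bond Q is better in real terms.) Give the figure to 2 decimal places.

Bond P real return: 1.0619/1.087 − 1 = -2.309%.
Bond Q real return: 1.032/1.076 − 1 = -4.089%.
Difference: -2.309 − (-4.089) = 1.780 pp.

1.78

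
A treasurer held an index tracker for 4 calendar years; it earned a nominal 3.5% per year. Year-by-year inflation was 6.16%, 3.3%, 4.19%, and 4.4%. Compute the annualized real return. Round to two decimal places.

-0.96%

Cumulative inflation factor: 1.0616 × 1.033 × 1.0419 × 1.044 ≈ 1.19286.
Nominal growth factor: 1.14752. Real growth factor = 1.14752 / 1.19286 ≈ 0.96200.
Annualized: 0.96200^(1/4) − 1 ≈ -0.00964.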